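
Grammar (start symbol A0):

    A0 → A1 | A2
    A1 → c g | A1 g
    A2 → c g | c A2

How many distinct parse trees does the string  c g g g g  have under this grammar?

1

Parse trees for c g g g g:
  [A0 [A1 [A1 [A1 [A1 c g] g] g] g]]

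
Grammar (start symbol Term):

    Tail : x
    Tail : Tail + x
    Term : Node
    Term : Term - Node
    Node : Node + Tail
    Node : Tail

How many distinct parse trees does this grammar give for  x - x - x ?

1

Parse trees for x - x - x:
  [Term [Term [Term [Node [Tail x]]] - [Node [Tail x]]] - [Node [Tail x]]]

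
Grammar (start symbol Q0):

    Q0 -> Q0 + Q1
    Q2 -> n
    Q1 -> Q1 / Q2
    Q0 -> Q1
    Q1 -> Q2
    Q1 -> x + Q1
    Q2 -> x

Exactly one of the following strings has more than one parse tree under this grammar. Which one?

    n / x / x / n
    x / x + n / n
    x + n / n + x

x + n / n + x

n / x / x / n: 1 tree
x / x + n / n: 1 tree
x + n / n + x: 3 trees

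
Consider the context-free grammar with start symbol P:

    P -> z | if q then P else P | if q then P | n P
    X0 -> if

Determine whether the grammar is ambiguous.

Witness: if q then if q then z else z

Derivation 1: P ⇒ if q then P else P ⇒ if q then if q then P else P ⇒ if q then if q then z else P ⇒ if q then if q then z else z
Derivation 2: P ⇒ if q then P ⇒ if q then if q then P else P ⇒ if q then if q then z else P ⇒ if q then if q then z else z

Two distinct leftmost derivations for the same string.

Ambiguous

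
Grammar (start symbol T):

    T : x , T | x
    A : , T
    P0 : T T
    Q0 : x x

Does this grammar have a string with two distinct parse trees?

Only T is reachable from T; ignoring the rest: Right-recursive list with a separator: after each atom, whether the separator follows determines the rule. One parse per string.

Unambiguous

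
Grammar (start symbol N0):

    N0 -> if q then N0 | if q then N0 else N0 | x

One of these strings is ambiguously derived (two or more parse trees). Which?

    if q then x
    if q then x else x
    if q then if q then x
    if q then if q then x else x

if q then if q then x else x

if q then x: 1 tree
if q then x else x: 1 tree
if q then if q then x: 1 tree
if q then if q then x else x: 2 trees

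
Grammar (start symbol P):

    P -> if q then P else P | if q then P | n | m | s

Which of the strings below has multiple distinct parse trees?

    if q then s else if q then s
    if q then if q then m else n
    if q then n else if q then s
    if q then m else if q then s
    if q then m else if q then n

if q then s else if q then s: 1 tree
if q then if q then m else n: 2 trees
if q then n else if q then s: 1 tree
if q then m else if q then s: 1 tree
if q then m else if q then n: 1 tree

if q then if q then m else n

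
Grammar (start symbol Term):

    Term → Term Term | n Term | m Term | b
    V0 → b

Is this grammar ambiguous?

Witness: b b b

Derivation 1: Term ⇒ Term Term ⇒ Term Term Term ⇒ b Term Term ⇒ b b Term ⇒ b b b
Derivation 2: Term ⇒ Term Term ⇒ b Term ⇒ b Term Term ⇒ b b Term ⇒ b b b

Two distinct leftmost derivations for the same string.

Ambiguous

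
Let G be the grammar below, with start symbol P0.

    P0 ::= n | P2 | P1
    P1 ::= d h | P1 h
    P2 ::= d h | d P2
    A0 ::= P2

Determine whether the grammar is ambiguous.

Witness: d h

Derivation 1: P0 ⇒ P2 ⇒ d h
Derivation 2: P0 ⇒ P1 ⇒ d h

Two distinct leftmost derivations for the same string.

Ambiguous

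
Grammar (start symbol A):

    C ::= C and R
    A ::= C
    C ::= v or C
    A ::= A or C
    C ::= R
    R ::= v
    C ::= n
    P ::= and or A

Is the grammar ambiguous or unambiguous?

Ambiguous

Witness: v or n

Derivation 1: A ⇒ C ⇒ v or C ⇒ v or n
Derivation 2: A ⇒ A or C ⇒ C or C ⇒ R or C ⇒ v or C ⇒ v or n

Two distinct leftmost derivations for the same string.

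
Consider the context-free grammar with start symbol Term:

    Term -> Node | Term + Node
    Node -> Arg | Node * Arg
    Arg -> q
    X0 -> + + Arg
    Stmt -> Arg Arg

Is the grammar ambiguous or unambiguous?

Only Term, Node, Arg are reachable from Term; ignoring the rest: Term → Term + Node | Node  ;  Node → Node * Arg | Arg  — a left-associative chain with Arg at the bottom. Each string factors uniquely by precedence.

Unambiguous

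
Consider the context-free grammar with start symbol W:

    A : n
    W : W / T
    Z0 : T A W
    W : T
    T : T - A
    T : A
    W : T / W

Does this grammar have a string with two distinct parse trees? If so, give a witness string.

Ambiguous

Witness: n / n

Derivation 1: W ⇒ W / T ⇒ T / T ⇒ A / T ⇒ n / T ⇒ n / A ⇒ n / n
Derivation 2: W ⇒ T / W ⇒ A / W ⇒ n / W ⇒ n / T ⇒ n / A ⇒ n / n

Two distinct leftmost derivations for the same string.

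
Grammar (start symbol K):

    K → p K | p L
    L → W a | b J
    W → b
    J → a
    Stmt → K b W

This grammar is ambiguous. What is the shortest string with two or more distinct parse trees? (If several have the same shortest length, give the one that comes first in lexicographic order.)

p b a

length 3: p b a has 2 parse trees

Two derivations of p b a:
  K ⇒ p L ⇒ p W a ⇒ p b a
  K ⇒ p L ⇒ p b J ⇒ p b a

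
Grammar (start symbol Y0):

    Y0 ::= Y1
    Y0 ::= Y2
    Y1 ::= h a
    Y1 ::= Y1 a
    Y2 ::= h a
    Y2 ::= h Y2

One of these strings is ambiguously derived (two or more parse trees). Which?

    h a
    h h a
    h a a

h a: 2 trees
h h a: 1 tree
h a a: 1 tree

h a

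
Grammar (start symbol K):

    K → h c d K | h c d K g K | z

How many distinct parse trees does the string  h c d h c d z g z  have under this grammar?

Parse trees for h c d h c d z g z:
  [K h c d [K h c d [K z] g [K z]]]
  [K h c d [K h c d [K z]] g [K z]]

2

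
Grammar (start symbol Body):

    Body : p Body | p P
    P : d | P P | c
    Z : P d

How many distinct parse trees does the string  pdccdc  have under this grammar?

14

Parse trees for pdccdc (showing first 6 of 14):
  [Body p [P [P d] [P [P c] [P [P c] [P [P d] [P c]]]]]]
  [Body p [P [P d] [P [P c] [P [P [P c] [P d]] [P c]]]]]
  [Body p [P [P d] [P [P [P c] [P c]] [P [P d] [P c]]]]]
  [Body p [P [P d] [P [P [P c] [P [P c] [P d]]] [P c]]]]
  [Body p [P [P d] [P [P [P [P c] [P c]] [P d]] [P c]]]]
  [Body p [P [P [P d] [P c]] [P [P c] [P [P d] [P c]]]]]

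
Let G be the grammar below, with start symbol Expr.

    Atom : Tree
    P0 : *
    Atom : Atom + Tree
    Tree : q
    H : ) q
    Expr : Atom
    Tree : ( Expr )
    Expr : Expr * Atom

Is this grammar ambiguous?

Only Expr, Atom, Tree are reachable from Expr; ignoring the rest: Expr → Expr * Atom | Atom  ;  Atom → Atom + Tree | Tree  — a left-associative chain with Tree at the bottom. Each string factors uniquely by precedence.

Unambiguous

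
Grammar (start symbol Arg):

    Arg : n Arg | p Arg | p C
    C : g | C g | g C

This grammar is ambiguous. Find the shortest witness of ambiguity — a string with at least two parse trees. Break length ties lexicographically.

length 2: no string has ≥2 trees
length 3: p g g has 2 parse trees

Two derivations of p g g:
  Arg ⇒ p C ⇒ p C g ⇒ p g g
  Arg ⇒ p C ⇒ p g C ⇒ p g g

p g g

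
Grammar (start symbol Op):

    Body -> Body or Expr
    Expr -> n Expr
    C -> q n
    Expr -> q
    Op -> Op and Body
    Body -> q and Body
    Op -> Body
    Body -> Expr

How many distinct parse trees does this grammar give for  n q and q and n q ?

2

Parse trees for n q and q and n q:
  [Op [Op [Body [Expr n [Expr q]]]] and [Body q and [Body [Expr n [Expr q]]]]]
  [Op [Op [Op [Body [Expr n [Expr q]]]] and [Body [Expr q]]] and [Body [Expr n [Expr q]]]]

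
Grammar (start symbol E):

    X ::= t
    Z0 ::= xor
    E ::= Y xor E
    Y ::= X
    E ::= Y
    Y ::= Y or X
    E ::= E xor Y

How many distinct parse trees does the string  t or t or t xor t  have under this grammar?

Parse trees for t or t or t xor t:
  [E [Y [Y [Y [X t]] or [X t]] or [X t]] xor [E [Y [X t]]]]
  [E [E [Y [Y [Y [X t]] or [X t]] or [X t]]] xor [Y [X t]]]

2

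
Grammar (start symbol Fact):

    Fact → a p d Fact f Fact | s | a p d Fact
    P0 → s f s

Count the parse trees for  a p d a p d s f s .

2

Parse trees for a p d a p d s f s:
  [Fact a p d [Fact a p d [Fact s]] f [Fact s]]
  [Fact a p d [Fact a p d [Fact s] f [Fact s]]]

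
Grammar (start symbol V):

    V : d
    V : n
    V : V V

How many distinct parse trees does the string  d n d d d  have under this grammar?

Parse trees for d n d d d (showing first 6 of 14):
  [V [V d] [V [V n] [V [V d] [V [V d] [V d]]]]]
  [V [V d] [V [V n] [V [V [V d] [V d]] [V d]]]]
  [V [V d] [V [V [V n] [V d]] [V [V d] [V d]]]]
  [V [V d] [V [V [V n] [V [V d] [V d]]] [V d]]]
  [V [V d] [V [V [V [V n] [V d]] [V d]] [V d]]]
  [V [V [V d] [V n]] [V [V d] [V [V d] [V d]]]]

14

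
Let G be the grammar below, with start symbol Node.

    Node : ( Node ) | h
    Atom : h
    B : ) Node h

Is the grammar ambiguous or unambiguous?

Unambiguous

Only Node is reachable from Node; ignoring the rest: Each string is a nest of matched brackets around a single atom. An opening bracket forces the recursive rule; an atom forces the base rule.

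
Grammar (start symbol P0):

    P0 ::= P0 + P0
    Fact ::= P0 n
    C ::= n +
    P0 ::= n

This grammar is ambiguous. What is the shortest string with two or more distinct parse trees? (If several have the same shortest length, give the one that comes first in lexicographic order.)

length 1: no string has ≥2 trees
length 3: no string has ≥2 trees
length 5: n + n + n has 2 parse trees

Two derivations of n + n + n:
  P0 ⇒ P0 + P0 ⇒ P0 + P0 + P0 ⇒ n + P0 + P0 ⇒ n + n + P0 ⇒ n + n + n
  P0 ⇒ P0 + P0 ⇒ n + P0 ⇒ n + P0 + P0 ⇒ n + n + P0 ⇒ n + n + n

n + n + n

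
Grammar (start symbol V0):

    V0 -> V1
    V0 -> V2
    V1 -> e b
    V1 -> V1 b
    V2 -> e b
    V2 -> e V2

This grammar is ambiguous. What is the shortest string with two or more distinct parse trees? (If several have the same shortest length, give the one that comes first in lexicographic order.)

length 2: e b has 2 parse trees

Two derivations of e b:
  V0 ⇒ V1 ⇒ e b
  V0 ⇒ V2 ⇒ e b

e b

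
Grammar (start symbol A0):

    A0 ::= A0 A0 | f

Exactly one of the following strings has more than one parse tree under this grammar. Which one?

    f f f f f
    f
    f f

f f f f f

f f f f f: 14 trees
f: 1 tree
f f: 1 tree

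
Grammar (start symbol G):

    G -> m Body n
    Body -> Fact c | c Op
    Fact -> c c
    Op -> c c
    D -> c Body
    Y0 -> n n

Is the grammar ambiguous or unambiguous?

Ambiguous

Witness: m c c c n

Derivation 1: G ⇒ m Body n ⇒ m Fact c n ⇒ m c c c n
Derivation 2: G ⇒ m Body n ⇒ m c Op n ⇒ m c c c n

Two distinct leftmost derivations for the same string.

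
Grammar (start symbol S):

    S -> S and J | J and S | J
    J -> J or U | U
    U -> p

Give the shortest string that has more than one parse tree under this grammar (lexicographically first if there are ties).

p and p

length 1: no string has ≥2 trees
length 3: p and p has 2 parse trees

Two derivations of p and p:
  S ⇒ S and J ⇒ J and J ⇒ U and J ⇒ p and J ⇒ p and U ⇒ p and p
  S ⇒ J and S ⇒ U and S ⇒ p and S ⇒ p and J ⇒ p and U ⇒ p and p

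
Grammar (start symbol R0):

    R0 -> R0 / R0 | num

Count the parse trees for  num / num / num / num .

Parse trees for num / num / num / num:
  [R0 [R0 num] / [R0 [R0 num] / [R0 [R0 num] / [R0 num]]]]
  [R0 [R0 num] / [R0 [R0 [R0 num] / [R0 num]] / [R0 num]]]
  [R0 [R0 [R0 num] / [R0 num]] / [R0 [R0 num] / [R0 num]]]
  [R0 [R0 [R0 num] / [R0 [R0 num] / [R0 num]]] / [R0 num]]
  [R0 [R0 [R0 [R0 num] / [R0 num]] / [R0 num]] / [R0 num]]

5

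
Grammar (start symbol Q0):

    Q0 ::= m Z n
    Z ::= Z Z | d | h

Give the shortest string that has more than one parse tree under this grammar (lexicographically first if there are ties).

m d d d n

length 3: no string has ≥2 trees
length 4: no string has ≥2 trees
length 5: m d d d n has 2 parse trees

Two derivations of m d d d n:
  Q0 ⇒ m Z n ⇒ m Z Z n ⇒ m Z Z Z n ⇒ m d Z Z n ⇒ m d d Z n ⇒ m d d d n
  Q0 ⇒ m Z n ⇒ m Z Z n ⇒ m d Z n ⇒ m d Z Z n ⇒ m d d Z n ⇒ m d d d n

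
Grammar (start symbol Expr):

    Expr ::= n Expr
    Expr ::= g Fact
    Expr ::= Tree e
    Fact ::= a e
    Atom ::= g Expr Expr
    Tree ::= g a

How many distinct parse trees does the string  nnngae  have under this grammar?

Parse trees for nnngae:
  [Expr n [Expr n [Expr n [Expr g [Fact a e]]]]]
  [Expr n [Expr n [Expr n [Expr [Tree g a] e]]]]

2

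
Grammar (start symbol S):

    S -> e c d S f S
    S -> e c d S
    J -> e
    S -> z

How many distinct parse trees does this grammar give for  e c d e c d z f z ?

2

Parse trees for e c d e c d z f z:
  [S e c d [S e c d [S z]] f [S z]]
  [S e c d [S e c d [S z] f [S z]]]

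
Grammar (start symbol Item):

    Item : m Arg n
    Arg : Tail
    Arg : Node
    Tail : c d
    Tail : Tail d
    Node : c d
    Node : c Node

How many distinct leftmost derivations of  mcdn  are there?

2

Parse trees for mcdn:
  [Item m [Arg [Tail c d]] n]
  [Item m [Arg [Node c d]] n]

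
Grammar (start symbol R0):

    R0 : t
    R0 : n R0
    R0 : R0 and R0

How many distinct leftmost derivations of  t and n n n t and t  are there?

Parse trees for t and n n n t and t:
  [R0 [R0 t] and [R0 n [R0 n [R0 n [R0 [R0 t] and [R0 t]]]]]]
  [R0 [R0 t] and [R0 n [R0 n [R0 [R0 n [R0 t]] and [R0 t]]]]]
  [R0 [R0 t] and [R0 n [R0 [R0 n [R0 n [R0 t]]] and [R0 t]]]]
  [R0 [R0 t] and [R0 [R0 n [R0 n [R0 n [R0 t]]]] and [R0 t]]]
  [R0 [R0 [R0 t] and [R0 n [R0 n [R0 n [R0 t]]]]] and [R0 t]]

5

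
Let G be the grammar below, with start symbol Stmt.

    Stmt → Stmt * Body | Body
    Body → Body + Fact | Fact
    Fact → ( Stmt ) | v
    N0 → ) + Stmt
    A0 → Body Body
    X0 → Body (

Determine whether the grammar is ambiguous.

(N0, A0, X0 are unreachable from Stmt, so their rules don't affect L(Stmt).) Stmt → Stmt * Body | Body  ;  Body → Body + Fact | Fact  — a left-associative chain with Fact at the bottom. Each string factors uniquely by precedence.

Unambiguous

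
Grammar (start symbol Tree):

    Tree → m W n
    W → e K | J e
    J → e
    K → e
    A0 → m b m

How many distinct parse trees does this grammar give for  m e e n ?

Parse trees for m e e n:
  [Tree m [W e [K e]] n]
  [Tree m [W [J e] e] n]

2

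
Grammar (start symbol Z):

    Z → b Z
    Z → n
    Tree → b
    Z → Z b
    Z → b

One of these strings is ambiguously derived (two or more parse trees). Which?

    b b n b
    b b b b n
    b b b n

b b n b

b b n b: 3 trees
b b b b n: 1 tree
b b b n: 1 tree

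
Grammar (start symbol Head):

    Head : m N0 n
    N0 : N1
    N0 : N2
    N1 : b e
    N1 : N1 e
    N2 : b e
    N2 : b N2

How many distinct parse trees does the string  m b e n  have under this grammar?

Parse trees for m b e n:
  [Head m [N0 [N1 b e]] n]
  [Head m [N0 [N2 b e]] n]

2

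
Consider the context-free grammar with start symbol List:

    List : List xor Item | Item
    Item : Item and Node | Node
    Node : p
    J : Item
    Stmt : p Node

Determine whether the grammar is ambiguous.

Unambiguous

(J, Stmt are unreachable from List, so their rules don't affect L(List).) List → List xor Item | Item  ;  Item → Item and Node | Node  — a left-associative chain with Node at the bottom. Each string factors uniquely by precedence.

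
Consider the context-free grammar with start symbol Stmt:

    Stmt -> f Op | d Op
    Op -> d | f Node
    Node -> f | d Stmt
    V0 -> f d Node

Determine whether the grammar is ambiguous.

Unambiguous

(V0 is unreachable from Stmt, so its rules don't affect L(Stmt).) The reachable rules are right-linear with at most one rule per (nonterminal, next-terminal) pair. Each input token forces the next rule, so parsing is deterministic.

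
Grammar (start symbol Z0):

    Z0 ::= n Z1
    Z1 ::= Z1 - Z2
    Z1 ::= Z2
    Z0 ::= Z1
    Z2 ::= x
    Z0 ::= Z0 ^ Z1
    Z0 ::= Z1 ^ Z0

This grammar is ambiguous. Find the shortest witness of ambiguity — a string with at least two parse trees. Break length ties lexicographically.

x ^ x

length 1: no string has ≥2 trees
length 2: no string has ≥2 trees
length 3: x ^ x has 2 parse trees

Two derivations of x ^ x:
  Z0 ⇒ Z0 ^ Z1 ⇒ Z1 ^ Z1 ⇒ Z2 ^ Z1 ⇒ x ^ Z1 ⇒ x ^ Z2 ⇒ x ^ x
  Z0 ⇒ Z1 ^ Z0 ⇒ Z2 ^ Z0 ⇒ x ^ Z0 ⇒ x ^ Z1 ⇒ x ^ Z2 ⇒ x ^ x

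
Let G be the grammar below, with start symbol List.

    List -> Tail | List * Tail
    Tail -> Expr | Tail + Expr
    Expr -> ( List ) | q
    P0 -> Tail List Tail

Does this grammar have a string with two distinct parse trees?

(P0 is unreachable from List, so its rules don't affect L(List).) List → List * Tail | Tail  ;  Tail → Tail + Expr | Expr  — a left-associative chain with Expr at the bottom. Each string factors uniquely by precedence.

Unambiguous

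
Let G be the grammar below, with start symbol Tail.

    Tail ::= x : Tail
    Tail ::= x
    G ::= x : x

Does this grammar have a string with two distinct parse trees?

Unambiguous

(G is unreachable from Tail, so its rules don't affect L(Tail).) The reachable grammar is A → atom sep A | atom. Each atom is followed by either the separator (recurse) or end-of-string (stop) — no choice point.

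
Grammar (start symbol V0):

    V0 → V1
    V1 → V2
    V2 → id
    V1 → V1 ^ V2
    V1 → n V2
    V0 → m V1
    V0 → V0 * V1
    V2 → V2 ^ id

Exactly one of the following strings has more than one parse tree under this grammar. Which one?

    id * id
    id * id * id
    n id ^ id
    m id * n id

id * id: 1 tree
id * id * id: 1 tree
n id ^ id: 2 trees
m id * n id: 1 tree

n id ^ id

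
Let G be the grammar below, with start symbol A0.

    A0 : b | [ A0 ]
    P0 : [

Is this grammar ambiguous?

Only A0 is reachable from A0; ignoring the rest: Each string is a nest of matched brackets around a single atom. An opening bracket forces the recursive rule; an atom forces the base rule.

Unambiguous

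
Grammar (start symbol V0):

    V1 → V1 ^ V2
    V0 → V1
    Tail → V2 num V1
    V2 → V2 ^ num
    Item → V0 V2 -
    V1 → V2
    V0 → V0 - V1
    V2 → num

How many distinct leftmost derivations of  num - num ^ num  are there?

2

Parse trees for num - num ^ num:
  [V0 [V0 [V1 [V2 num]]] - [V1 [V1 [V2 num]] ^ [V2 num]]]
  [V0 [V0 [V1 [V2 num]]] - [V1 [V2 [V2 num] ^ num]]]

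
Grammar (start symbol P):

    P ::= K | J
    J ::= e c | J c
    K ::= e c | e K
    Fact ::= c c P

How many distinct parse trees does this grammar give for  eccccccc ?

Parse trees for eccccccc:
  [P [J [J [J [J [J [J [J e c] c] c] c] c] c] c]]

1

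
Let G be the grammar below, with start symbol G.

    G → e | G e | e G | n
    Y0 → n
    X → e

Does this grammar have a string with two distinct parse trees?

Ambiguous

Witness: e e

Derivation 1: G ⇒ G e ⇒ e e
Derivation 2: G ⇒ e G ⇒ e e

Two distinct leftmost derivations for the same string.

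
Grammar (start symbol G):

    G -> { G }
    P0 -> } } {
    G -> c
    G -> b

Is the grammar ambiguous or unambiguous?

Unambiguous

(P0 is unreachable from G, so its rules don't affect L(G).) L(G) is { openⁿ atom closeⁿ : n ≥ 0 }. The bracket depth fixes n, and the derivation is forced at every step.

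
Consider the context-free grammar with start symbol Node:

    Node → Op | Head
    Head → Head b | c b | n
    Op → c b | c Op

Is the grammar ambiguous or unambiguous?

Witness: c b

Derivation 1: Node ⇒ Op ⇒ c b
Derivation 2: Node ⇒ Head ⇒ c b

Two distinct leftmost derivations for the same string.

Ambiguous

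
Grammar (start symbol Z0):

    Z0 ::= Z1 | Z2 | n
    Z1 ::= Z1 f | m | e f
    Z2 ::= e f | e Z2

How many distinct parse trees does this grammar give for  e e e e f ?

Parse trees for e e e e f:
  [Z0 [Z2 e [Z2 e [Z2 e [Z2 e f]]]]]

1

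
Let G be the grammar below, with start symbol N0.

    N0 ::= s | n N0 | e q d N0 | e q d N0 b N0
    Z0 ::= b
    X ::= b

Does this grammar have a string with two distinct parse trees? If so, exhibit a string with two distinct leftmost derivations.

Witness: e q d e q d s b s

Derivation 1: N0 ⇒ e q d N0 ⇒ e q d e q d N0 b N0 ⇒ e q d e q d s b N0 ⇒ e q d e q d s b s
Derivation 2: N0 ⇒ e q d N0 b N0 ⇒ e q d e q d N0 b N0 ⇒ e q d e q d s b N0 ⇒ e q d e q d s b s

Two distinct leftmost derivations for the same string.

Ambiguous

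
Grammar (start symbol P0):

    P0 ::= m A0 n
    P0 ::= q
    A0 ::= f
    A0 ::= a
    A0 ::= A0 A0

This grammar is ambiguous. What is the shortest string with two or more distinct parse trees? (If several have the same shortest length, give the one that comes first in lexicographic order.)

m a a a n

length 1: no string has ≥2 trees
length 3: no string has ≥2 trees
length 4: no string has ≥2 trees
length 5: m a a a n has 2 parse trees

Two derivations of m a a a n:
  P0 ⇒ m A0 n ⇒ m A0 A0 n ⇒ m a A0 n ⇒ m a A0 A0 n ⇒ m a a A0 n ⇒ m a a a n
  P0 ⇒ m A0 n ⇒ m A0 A0 n ⇒ m A0 A0 A0 n ⇒ m a A0 A0 n ⇒ m a a A0 n ⇒ m a a a n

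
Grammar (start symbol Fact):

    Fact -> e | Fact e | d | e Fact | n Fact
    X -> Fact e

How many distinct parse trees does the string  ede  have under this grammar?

2

Parse trees for ede:
  [Fact [Fact e [Fact d]] e]
  [Fact e [Fact [Fact d] e]]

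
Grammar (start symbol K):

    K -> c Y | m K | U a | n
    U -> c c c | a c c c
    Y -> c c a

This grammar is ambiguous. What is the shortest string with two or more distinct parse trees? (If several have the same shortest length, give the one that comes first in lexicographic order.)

length 1: no string has ≥2 trees
length 2: no string has ≥2 trees
length 3: no string has ≥2 trees
length 4: c c c a has 2 parse trees

Two derivations of c c c a:
  K ⇒ c Y ⇒ c c c a
  K ⇒ U a ⇒ c c c a

c c c a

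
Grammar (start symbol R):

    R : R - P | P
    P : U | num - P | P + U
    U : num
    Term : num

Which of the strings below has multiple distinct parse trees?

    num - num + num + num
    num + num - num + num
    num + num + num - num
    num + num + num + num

num - num + num + num

num - num + num + num: 4 trees
num + num - num + num: 1 tree
num + num + num - num: 1 tree
num + num + num + num: 1 tree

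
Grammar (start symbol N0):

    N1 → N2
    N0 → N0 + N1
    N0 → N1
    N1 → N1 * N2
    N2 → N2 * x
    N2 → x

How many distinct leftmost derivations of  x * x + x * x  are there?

4

Parse trees for x * x + x * x:
  [N0 [N0 [N1 [N2 [N2 x] * x]]] + [N1 [N2 [N2 x] * x]]]
  [N0 [N0 [N1 [N2 [N2 x] * x]]] + [N1 [N1 [N2 x]] * [N2 x]]]
  [N0 [N0 [N1 [N1 [N2 x]] * [N2 x]]] + [N1 [N2 [N2 x] * x]]]
  [N0 [N0 [N1 [N1 [N2 x]] * [N2 x]]] + [N1 [N1 [N2 x]] * [N2 x]]]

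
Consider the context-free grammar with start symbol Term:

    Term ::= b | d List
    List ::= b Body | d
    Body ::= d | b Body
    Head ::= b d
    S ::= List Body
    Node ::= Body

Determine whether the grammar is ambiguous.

Only Term, List, Body are reachable from Term; ignoring the rest: Each reachable nonterminal has at most one production per leading terminal, and all productions are right-linear; the derivation is determined token-by-token.

Unambiguous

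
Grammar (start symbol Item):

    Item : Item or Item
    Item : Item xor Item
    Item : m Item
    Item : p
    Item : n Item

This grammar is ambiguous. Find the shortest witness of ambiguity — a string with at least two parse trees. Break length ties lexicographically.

m p or p

length 1: no string has ≥2 trees
length 2: no string has ≥2 trees
length 3: no string has ≥2 trees
length 4: m p or p has 2 parse trees

Two derivations of m p or p:
  Item ⇒ Item or Item ⇒ m Item or Item ⇒ m p or Item ⇒ m p or p
  Item ⇒ m Item ⇒ m Item or Item ⇒ m p or Item ⇒ m p or p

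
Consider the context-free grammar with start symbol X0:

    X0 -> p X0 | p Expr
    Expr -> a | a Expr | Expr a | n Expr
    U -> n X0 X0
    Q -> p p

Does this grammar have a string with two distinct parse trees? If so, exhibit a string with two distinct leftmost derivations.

Ambiguous

Witness: p a a

Derivation 1: X0 ⇒ p Expr ⇒ p a Expr ⇒ p a a
Derivation 2: X0 ⇒ p Expr ⇒ p Expr a ⇒ p a a

Two distinct leftmost derivations for the same string.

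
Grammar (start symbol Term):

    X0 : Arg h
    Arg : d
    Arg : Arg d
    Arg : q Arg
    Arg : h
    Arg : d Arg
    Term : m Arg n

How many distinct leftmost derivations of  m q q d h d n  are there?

Parse trees for m q q d h d n:
  [Term m [Arg [Arg q [Arg q [Arg d [Arg h]]]] d] n]
  [Term m [Arg q [Arg [Arg q [Arg d [Arg h]]] d]] n]
  [Term m [Arg q [Arg q [Arg [Arg d [Arg h]] d]]] n]
  [Term m [Arg q [Arg q [Arg d [Arg [Arg h] d]]]] n]

4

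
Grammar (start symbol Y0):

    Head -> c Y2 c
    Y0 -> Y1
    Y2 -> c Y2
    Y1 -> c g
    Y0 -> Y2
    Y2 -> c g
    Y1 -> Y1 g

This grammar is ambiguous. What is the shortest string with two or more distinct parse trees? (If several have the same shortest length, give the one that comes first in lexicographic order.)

length 2: c g has 2 parse trees

Two derivations of c g:
  Y0 ⇒ Y1 ⇒ c g
  Y0 ⇒ Y2 ⇒ c g

c g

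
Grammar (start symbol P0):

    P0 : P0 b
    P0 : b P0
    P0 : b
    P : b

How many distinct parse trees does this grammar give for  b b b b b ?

16

Parse trees for b b b b b (showing first 6 of 16):
  [P0 [P0 [P0 [P0 [P0 b] b] b] b] b]
  [P0 [P0 [P0 [P0 b [P0 b]] b] b] b]
  [P0 [P0 [P0 b [P0 [P0 b] b]] b] b]
  [P0 [P0 [P0 b [P0 b [P0 b]]] b] b]
  [P0 [P0 b [P0 [P0 [P0 b] b] b]] b]
  [P0 [P0 b [P0 [P0 b [P0 b]] b]] b]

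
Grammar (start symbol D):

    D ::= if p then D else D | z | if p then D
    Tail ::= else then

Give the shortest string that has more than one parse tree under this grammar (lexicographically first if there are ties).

if p then if p then z else z

length 1: no string has ≥2 trees
length 4: no string has ≥2 trees
length 6: no string has ≥2 trees
length 7: no string has ≥2 trees
length 9: if p then if p then z else z has 2 parse trees

Two derivations of if p then if p then z else z:
  D ⇒ if p then D else D ⇒ if p then if p then D else D ⇒ if p then if p then z else D ⇒ if p then if p then z else z
  D ⇒ if p then D ⇒ if p then if p then D else D ⇒ if p then if p then z else D ⇒ if p then if p then z else z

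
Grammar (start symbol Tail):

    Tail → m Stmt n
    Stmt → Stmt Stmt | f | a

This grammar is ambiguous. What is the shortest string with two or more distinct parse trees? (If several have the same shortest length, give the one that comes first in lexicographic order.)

m a a a n

length 3: no string has ≥2 trees
length 4: no string has ≥2 trees
length 5: m a a a n has 2 parse trees

Two derivations of m a a a n:
  Tail ⇒ m Stmt n ⇒ m Stmt Stmt n ⇒ m Stmt Stmt Stmt n ⇒ m a Stmt Stmt n ⇒ m a a Stmt n ⇒ m a a a n
  Tail ⇒ m Stmt n ⇒ m Stmt Stmt n ⇒ m a Stmt n ⇒ m a Stmt Stmt n ⇒ m a a Stmt n ⇒ m a a a n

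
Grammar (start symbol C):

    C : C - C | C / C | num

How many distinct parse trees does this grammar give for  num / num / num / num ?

Parse trees for num / num / num / num:
  [C [C num] / [C [C num] / [C [C num] / [C num]]]]
  [C [C num] / [C [C [C num] / [C num]] / [C num]]]
  [C [C [C num] / [C num]] / [C [C num] / [C num]]]
  [C [C [C num] / [C [C num] / [C num]]] / [C num]]
  [C [C [C [C num] / [C num]] / [C num]] / [C num]]

5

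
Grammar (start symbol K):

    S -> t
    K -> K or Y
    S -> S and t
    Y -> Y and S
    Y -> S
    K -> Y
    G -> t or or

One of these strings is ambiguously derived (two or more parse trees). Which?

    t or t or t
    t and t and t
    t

t and t and t

t or t or t: 1 tree
t and t and t: 4 trees
t: 1 tree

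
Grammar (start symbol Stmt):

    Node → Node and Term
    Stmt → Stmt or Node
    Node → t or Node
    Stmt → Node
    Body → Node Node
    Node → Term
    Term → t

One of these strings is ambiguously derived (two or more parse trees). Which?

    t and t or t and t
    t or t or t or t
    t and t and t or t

t and t or t and t: 1 tree
t or t or t or t: 8 trees
t and t and t or t: 1 tree

t or t or t or t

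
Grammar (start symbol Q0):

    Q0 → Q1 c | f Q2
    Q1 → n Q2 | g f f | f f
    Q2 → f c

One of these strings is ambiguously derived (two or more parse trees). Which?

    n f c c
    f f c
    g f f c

n f c c: 1 tree
f f c: 2 trees
g f f c: 1 tree

f f c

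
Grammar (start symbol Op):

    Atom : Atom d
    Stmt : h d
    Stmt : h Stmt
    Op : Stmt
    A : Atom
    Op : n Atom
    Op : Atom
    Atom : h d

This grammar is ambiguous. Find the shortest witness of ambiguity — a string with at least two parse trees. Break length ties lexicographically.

length 2: h d has 2 parse trees

Two derivations of h d:
  Op ⇒ Stmt ⇒ h d
  Op ⇒ Atom ⇒ h d

h d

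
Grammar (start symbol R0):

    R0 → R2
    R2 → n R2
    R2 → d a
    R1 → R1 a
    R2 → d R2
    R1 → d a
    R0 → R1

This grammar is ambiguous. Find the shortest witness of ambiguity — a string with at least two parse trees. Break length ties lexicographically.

length 2: d a has 2 parse trees

Two derivations of d a:
  R0 ⇒ R2 ⇒ d a
  R0 ⇒ R1 ⇒ d a

d a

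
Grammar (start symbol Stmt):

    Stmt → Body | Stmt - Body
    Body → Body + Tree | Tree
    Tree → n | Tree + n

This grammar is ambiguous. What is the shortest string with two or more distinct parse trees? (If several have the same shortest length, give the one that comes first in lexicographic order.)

length 1: no string has ≥2 trees
length 3: n + n has 2 parse trees

Two derivations of n + n:
  Stmt ⇒ Body ⇒ Body + Tree ⇒ Tree + Tree ⇒ n + Tree ⇒ n + n
  Stmt ⇒ Body ⇒ Tree ⇒ Tree + n ⇒ n + n

n + n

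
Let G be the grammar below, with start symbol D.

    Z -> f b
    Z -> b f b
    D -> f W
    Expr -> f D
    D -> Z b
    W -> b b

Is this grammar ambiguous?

Witness: f b b

Derivation 1: D ⇒ f W ⇒ f b b
Derivation 2: D ⇒ Z b ⇒ f b b

Two distinct leftmost derivations for the same string.

Ambiguous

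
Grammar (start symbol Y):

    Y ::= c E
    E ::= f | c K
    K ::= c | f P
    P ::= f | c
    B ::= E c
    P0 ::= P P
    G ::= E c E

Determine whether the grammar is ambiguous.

(B, P0, G are unreachable from Y, so their rules don't affect L(Y).) Restricted to the reachable nonterminals, every rule has the form A → t or A → t B, and no two rules for the same A share a first terminal. The grammar encodes a DFA — one run per string.

Unambiguous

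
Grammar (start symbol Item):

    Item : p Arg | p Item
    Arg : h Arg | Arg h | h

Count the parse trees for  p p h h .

Parse trees for p p h h:
  [Item p [Item p [Arg h [Arg h]]]]
  [Item p [Item p [Arg [Arg h] h]]]

2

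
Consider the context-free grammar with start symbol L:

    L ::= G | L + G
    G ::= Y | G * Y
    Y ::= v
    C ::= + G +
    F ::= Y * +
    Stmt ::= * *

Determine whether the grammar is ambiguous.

Unambiguous

(C, F, Stmt are unreachable from L, so their rules don't affect L(L).) The grammar is stratified — L handles '+' (left-recursive), G handles '*', Y atoms. Each operator has a fixed associativity and precedence level, so every string has one parse.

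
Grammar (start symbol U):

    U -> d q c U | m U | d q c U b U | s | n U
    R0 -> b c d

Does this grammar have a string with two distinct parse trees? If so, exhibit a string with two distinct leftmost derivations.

Ambiguous

Witness: d q c d q c s b s

Derivation 1: U ⇒ d q c U ⇒ d q c d q c U b U ⇒ d q c d q c s b U ⇒ d q c d q c s b s
Derivation 2: U ⇒ d q c U b U ⇒ d q c d q c U b U ⇒ d q c d q c s b U ⇒ d q c d q c s b s

Two distinct leftmost derivations for the same string.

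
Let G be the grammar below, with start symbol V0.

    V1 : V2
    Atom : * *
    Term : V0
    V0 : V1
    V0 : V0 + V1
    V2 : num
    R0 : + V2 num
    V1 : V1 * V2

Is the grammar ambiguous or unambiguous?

Only V0, V1, V2 are reachable from V0; ignoring the rest: This is a standard precedence ladder (V0 over V1 over V2), with each level left-recursive on its own operator ('+' at V0, '*' at V1). That structure is LR(1), hence unambiguous.

Unambiguous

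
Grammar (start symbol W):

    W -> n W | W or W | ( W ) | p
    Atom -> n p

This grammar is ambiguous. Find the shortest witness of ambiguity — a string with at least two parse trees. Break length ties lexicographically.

length 1: no string has ≥2 trees
length 2: no string has ≥2 trees
length 3: no string has ≥2 trees
length 4: n p or p has 2 parse trees

Two derivations of n p or p:
  W ⇒ n W ⇒ n W or W ⇒ n p or W ⇒ n p or p
  W ⇒ W or W ⇒ n W or W ⇒ n p or W ⇒ n p or p

n p or p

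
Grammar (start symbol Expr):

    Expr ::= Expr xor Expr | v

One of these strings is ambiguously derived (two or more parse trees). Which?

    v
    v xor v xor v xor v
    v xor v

v xor v xor v xor v

v: 1 tree
v xor v xor v xor v: 5 trees
v xor v: 1 tree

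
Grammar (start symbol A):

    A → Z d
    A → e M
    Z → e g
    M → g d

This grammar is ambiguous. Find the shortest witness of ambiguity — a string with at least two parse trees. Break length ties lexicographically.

length 3: e g d has 2 parse trees

Two derivations of e g d:
  A ⇒ Z d ⇒ e g d
  A ⇒ e M ⇒ e g d

e g d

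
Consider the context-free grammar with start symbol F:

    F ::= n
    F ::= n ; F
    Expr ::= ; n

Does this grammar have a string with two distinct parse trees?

(Expr is unreachable from F, so its rules don't affect L(F).) Right-recursive list with a separator: after each atom, whether the separator follows determines the rule. One parse per string.

Unambiguous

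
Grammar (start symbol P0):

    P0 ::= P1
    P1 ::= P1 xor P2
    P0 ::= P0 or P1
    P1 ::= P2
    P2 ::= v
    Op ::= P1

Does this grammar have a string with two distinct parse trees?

Unambiguous

Only P0, P1, P2 are reachable from P0; ignoring the rest: This is a standard precedence ladder (P0 over P1 over P2), with each level left-recursive on its own operator ('or' at P0, 'xor' at P1). That structure is LR(1), hence unambiguous.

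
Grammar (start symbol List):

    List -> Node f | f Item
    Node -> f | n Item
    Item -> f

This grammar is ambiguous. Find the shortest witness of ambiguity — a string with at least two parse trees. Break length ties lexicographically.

length 2: f f has 2 parse trees

Two derivations of f f:
  List ⇒ Node f ⇒ f f
  List ⇒ f Item ⇒ f f

f f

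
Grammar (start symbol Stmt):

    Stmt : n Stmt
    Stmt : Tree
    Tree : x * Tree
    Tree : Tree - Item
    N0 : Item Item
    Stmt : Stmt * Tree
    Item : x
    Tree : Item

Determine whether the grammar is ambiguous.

Ambiguous

Witness: x * x

Derivation 1: Stmt ⇒ Tree ⇒ x * Tree ⇒ x * Item ⇒ x * x
Derivation 2: Stmt ⇒ Stmt * Tree ⇒ Tree * Tree ⇒ Item * Tree ⇒ x * Tree ⇒ x * Item ⇒ x * x

Two distinct leftmost derivations for the same string.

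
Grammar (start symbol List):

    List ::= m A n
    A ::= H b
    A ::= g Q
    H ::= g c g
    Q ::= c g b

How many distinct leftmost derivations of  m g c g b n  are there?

Parse trees for m g c g b n:
  [List m [A [H g c g] b] n]
  [List m [A g [Q c g b]] n]

2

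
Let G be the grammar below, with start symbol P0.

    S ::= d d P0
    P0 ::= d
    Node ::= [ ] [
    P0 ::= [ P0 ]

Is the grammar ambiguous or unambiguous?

Only P0 is reachable from P0; ignoring the rest: L(P0) is { openⁿ atom closeⁿ : n ≥ 0 }. The bracket depth fixes n, and the derivation is forced at every step.

Unambiguous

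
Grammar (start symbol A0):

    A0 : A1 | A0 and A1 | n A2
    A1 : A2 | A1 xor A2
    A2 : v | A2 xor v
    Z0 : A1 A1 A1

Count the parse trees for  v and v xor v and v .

2

Parse trees for v and v xor v and v:
  [A0 [A0 [A0 [A1 [A2 v]]] and [A1 [A2 [A2 v] xor v]]] and [A1 [A2 v]]]
  [A0 [A0 [A0 [A1 [A2 v]]] and [A1 [A1 [A2 v]] xor [A2 v]]] and [A1 [A2 v]]]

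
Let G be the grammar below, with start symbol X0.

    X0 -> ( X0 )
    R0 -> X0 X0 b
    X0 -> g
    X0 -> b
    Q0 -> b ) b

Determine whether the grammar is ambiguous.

Unambiguous

Only X0 is reachable from X0; ignoring the rest: Each string is a nest of matched brackets around a single atom. An opening bracket forces the recursive rule; an atom forces the base rule.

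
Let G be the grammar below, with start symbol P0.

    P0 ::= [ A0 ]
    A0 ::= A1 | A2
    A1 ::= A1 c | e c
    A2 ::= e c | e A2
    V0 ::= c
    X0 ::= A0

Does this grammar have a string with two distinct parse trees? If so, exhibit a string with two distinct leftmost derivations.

Witness: [ e c ]

Derivation 1: P0 ⇒ [ A0 ] ⇒ [ A1 ] ⇒ [ e c ]
Derivation 2: P0 ⇒ [ A0 ] ⇒ [ A2 ] ⇒ [ e c ]

Two distinct leftmost derivations for the same string.

Ambiguous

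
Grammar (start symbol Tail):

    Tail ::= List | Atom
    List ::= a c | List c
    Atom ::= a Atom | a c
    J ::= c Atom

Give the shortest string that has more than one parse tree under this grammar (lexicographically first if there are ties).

a c

length 2: a c has 2 parse trees

Two derivations of a c:
  Tail ⇒ List ⇒ a c
  Tail ⇒ Atom ⇒ a c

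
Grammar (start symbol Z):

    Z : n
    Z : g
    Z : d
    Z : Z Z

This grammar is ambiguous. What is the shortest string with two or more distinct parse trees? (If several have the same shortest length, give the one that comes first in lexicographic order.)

length 1: no string has ≥2 trees
length 2: no string has ≥2 trees
length 3: d d d has 2 parse trees

Two derivations of d d d:
  Z ⇒ Z Z ⇒ d Z ⇒ d Z Z ⇒ d d Z ⇒ d d d
  Z ⇒ Z Z ⇒ Z Z Z ⇒ d Z Z ⇒ d d Z ⇒ d d d

d d d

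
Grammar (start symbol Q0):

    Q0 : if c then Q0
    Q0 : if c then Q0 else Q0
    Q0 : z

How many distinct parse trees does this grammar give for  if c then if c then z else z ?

Parse trees for if c then if c then z else z:
  [Q0 if c then [Q0 if c then [Q0 z] else [Q0 z]]]
  [Q0 if c then [Q0 if c then [Q0 z]] else [Q0 z]]

2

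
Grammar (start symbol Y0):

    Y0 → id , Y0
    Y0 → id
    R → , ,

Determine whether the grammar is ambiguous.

Unambiguous

(R is unreachable from Y0, so its rules don't affect L(Y0).) Right-recursive list with a separator: after each atom, whether the separator follows determines the rule. One parse per string.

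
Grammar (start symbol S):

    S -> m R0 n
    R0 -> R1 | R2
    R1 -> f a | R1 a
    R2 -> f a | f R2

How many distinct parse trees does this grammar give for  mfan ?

2

Parse trees for mfan:
  [S m [R0 [R1 f a]] n]
  [S m [R0 [R2 f a]] n]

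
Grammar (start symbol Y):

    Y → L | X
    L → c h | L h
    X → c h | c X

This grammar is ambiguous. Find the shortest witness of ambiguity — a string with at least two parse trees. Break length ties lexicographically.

c h

length 2: c h has 2 parse trees

Two derivations of c h:
  Y ⇒ L ⇒ c h
  Y ⇒ X ⇒ c h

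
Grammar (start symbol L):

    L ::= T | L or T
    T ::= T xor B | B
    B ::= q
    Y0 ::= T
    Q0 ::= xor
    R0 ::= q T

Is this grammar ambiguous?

Unambiguous

(Y0, Q0, R0 are unreachable from L, so their rules don't affect L(L).) This is a standard precedence ladder (L over T over B), with each level left-recursive on its own operator ('or' at L, 'xor' at T). That structure is LR(1), hence unambiguous.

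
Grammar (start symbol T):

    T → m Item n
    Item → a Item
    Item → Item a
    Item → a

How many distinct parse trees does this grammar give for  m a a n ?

2

Parse trees for m a a n:
  [T m [Item a [Item a]] n]
  [T m [Item [Item a] a] n]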